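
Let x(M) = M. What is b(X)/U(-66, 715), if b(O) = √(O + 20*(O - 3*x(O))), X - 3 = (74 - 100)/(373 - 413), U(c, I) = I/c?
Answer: -3*I*√14235/325 ≈ -1.1013*I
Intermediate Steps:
X = 73/20 (X = 3 + (74 - 100)/(373 - 413) = 3 - 26/(-40) = 3 - 26*(-1/40) = 3 + 13/20 = 73/20 ≈ 3.6500)
b(O) = √39*√(-O) (b(O) = √(O + 20*(O - 3*O)) = √(O + 20*(-2*O)) = √(O - 40*O) = √(-39*O) = √39*√(-O))
b(X)/U(-66, 715) = (√39*√(-1*73/20))/((715/(-66))) = (√39*√(-73/20))/((715*(-1/66))) = (√39*(I*√365/10))/(-65/6) = (I*√14235/10)*(-6/65) = -3*I*√14235/325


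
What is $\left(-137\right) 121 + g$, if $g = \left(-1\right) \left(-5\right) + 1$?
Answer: $-16571$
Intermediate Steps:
$g = 6$ ($g = 5 + 1 = 6$)
$\left(-137\right) 121 + g = \left(-137\right) 121 + 6 = -16577 + 6 = -16571$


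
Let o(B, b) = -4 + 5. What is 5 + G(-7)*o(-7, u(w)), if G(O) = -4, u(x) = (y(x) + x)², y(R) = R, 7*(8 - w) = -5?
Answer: 1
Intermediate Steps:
w = 61/7 (w = 8 - ⅐*(-5) = 8 + 5/7 = 61/7 ≈ 8.7143)
u(x) = 4*x² (u(x) = (x + x)² = (2*x)² = 4*x²)
o(B, b) = 1
5 + G(-7)*o(-7, u(w)) = 5 - 4*1 = 5 - 4 = 1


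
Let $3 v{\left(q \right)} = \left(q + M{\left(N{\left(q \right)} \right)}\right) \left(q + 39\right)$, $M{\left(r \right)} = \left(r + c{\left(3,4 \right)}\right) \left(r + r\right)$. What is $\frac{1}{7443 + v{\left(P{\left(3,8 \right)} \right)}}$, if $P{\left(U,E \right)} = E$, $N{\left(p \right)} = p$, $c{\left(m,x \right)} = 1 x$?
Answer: $\frac{3}{31729} \approx 9.4551 \cdot 10^{-5}$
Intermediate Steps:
$c{\left(m,x \right)} = x$
$M{\left(r \right)} = 2 r \left(4 + r\right)$ ($M{\left(r \right)} = \left(r + 4\right) \left(r + r\right) = \left(4 + r\right) 2 r = 2 r \left(4 + r\right)$)
$v{\left(q \right)} = \frac{\left(39 + q\right) \left(q + 2 q \left(4 + q\right)\right)}{3}$ ($v{\left(q \right)} = \frac{\left(q + 2 q \left(4 + q\right)\right) \left(q + 39\right)}{3} = \frac{\left(q + 2 q \left(4 + q\right)\right) \left(39 + q\right)}{3} = \frac{\left(39 + q\right) \left(q + 2 q \left(4 + q\right)\right)}{3}$)
$\frac{1}{7443 + v{\left(P{\left(3,8 \right)} \right)}} = \frac{1}{7443 + \frac{1}{3} \cdot 8 \left(351 + 2 \cdot 8^{2} + 87 \cdot 8\right)} = \frac{1}{7443 + \frac{1}{3} \cdot 8 \left(351 + 2 \cdot 64 + 696\right)} = \frac{1}{7443 + \frac{1}{3} \cdot 8 \left(351 + 128 + 696\right)} = \frac{1}{7443 + \frac{1}{3} \cdot 8 \cdot 1175} = \frac{1}{7443 + \frac{9400}{3}} = \frac{1}{\frac{31729}{3}} = \frac{3}{31729}$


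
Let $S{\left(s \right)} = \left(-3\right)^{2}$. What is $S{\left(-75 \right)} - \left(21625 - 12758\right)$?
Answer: $-8858$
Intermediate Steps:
$S{\left(s \right)} = 9$
$S{\left(-75 \right)} - \left(21625 - 12758\right) = 9 - \left(21625 - 12758\right) = 9 - 8867 = -8858$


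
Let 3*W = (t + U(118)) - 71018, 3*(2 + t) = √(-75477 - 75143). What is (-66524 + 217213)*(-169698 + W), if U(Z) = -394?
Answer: -87476170012/3 + 301378*I*√37655/9 ≈ -2.9159e+10 + 6.498e+6*I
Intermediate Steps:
t = -2 + 2*I*√37655/3 (t = -2 + √(-75477 - 75143)/3 = -2 + √(-150620)/3 = -2 + (2*I*√37655)/3 = -2 + 2*I*√37655/3 ≈ -2.0 + 129.37*I)
W = -71414/3 + 2*I*√37655/9 (W = (((-2 + 2*I*√37655/3) - 394) - 71018)/3 = ((-396 + 2*I*√37655/3) - 71018)/3 = (-71414 + 2*I*√37655/3)/3 = -71414/3 + 2*I*√37655/9 ≈ -23805.0 + 43.122*I)
(-66524 + 217213)*(-169698 + W) = (-66524 + 217213)*(-169698 + (-71414/3 + 2*I*√37655/9)) = 150689*(-580508/3 + 2*I*√37655/9) = -87476170012/3 + 301378*I*√37655/9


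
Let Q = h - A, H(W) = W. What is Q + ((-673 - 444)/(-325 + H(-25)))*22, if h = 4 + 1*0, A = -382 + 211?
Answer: 42912/175 ≈ 245.21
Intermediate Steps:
A = -171
h = 4 (h = 4 + 0 = 4)
Q = 175 (Q = 4 - 1*(-171) = 4 + 171 = 175)
Q + ((-673 - 444)/(-325 + H(-25)))*22 = 175 + ((-673 - 444)/(-325 - 25))*22 = 175 - 1117/(-350)*22 = 175 - 1117*(-1/350)*22 = 175 + (1117/350)*22 = 175 + 12287/175 = 42912/175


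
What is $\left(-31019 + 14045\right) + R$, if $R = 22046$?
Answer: $5072$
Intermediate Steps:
$\left(-31019 + 14045\right) + R = \left(-31019 + 14045\right) + 22046 = -16974 + 22046 = 5072$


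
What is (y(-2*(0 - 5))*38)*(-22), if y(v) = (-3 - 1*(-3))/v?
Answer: 0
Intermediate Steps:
y(v) = 0 (y(v) = (-3 + 3)/v = 0/v = 0)
(y(-2*(0 - 5))*38)*(-22) = (0*38)*(-22) = 0*(-22) = 0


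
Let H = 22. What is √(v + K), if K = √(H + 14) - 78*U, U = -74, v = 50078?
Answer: 4*√3491 ≈ 236.34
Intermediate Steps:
K = 5778 (K = √(22 + 14) - 78*(-74) = √36 + 5772 = 6 + 5772 = 5778)
√(v + K) = √(50078 + 5778) = √55856 = 4*√3491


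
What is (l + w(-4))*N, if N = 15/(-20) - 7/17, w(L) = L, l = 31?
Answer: -2133/68 ≈ -31.368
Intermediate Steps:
N = -79/68 (N = 15*(-1/20) - 7*1/17 = -3/4 - 7/17 = -79/68 ≈ -1.1618)
(l + w(-4))*N = (31 - 4)*(-79/68) = 27*(-79/68) = -2133/68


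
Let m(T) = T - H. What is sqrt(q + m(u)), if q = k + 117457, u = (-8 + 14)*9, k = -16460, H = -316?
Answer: 3*sqrt(11263) ≈ 318.38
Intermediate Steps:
u = 54 (u = 6*9 = 54)
m(T) = 316 + T (m(T) = T - 1*(-316) = T + 316 = 316 + T)
q = 100997 (q = -16460 + 117457 = 100997)
sqrt(q + m(u)) = sqrt(100997 + (316 + 54)) = sqrt(100997 + 370) = sqrt(101367) = 3*sqrt(11263)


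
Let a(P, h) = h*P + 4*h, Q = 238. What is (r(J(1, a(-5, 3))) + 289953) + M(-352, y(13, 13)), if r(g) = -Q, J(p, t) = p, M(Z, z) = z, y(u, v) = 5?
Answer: 289720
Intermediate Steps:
a(P, h) = 4*h + P*h (a(P, h) = P*h + 4*h = 4*h + P*h)
r(g) = -238 (r(g) = -1*238 = -238)
(r(J(1, a(-5, 3))) + 289953) + M(-352, y(13, 13)) = (-238 + 289953) + 5 = 289715 + 5 = 289720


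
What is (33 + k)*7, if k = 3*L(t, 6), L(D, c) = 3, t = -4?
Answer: 294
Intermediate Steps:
k = 9 (k = 3*3 = 9)
(33 + k)*7 = (33 + 9)*7 = 42*7 = 294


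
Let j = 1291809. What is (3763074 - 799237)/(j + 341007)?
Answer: 2963837/1632816 ≈ 1.8152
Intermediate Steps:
(3763074 - 799237)/(j + 341007) = (3763074 - 799237)/(1291809 + 341007) = 2963837/1632816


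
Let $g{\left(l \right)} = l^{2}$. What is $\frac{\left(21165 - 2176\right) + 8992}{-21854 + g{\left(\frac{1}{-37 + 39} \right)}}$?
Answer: $- \frac{111924}{87415} \approx -1.2804$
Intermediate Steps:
$\frac{\left(21165 - 2176\right) + 8992}{-21854 + g{\left(\frac{1}{-37 + 39} \right)}} = \frac{\left(21165 - 2176\right) + 8992}{-21854 + \left(\frac{1}{-37 + 39}\right)^{2}} = \frac{\left(21165 - 2176\right) + 8992}{-21854 + \left(\frac{1}{2}\right)^{2}} = \frac{18989 + 8992}{-21854 + \left(\frac{1}{2}\right)^{2}} = \frac{27981}{-21854 + \frac{1}{4}} = \frac{27981}{- \frac{87415}{4}} = 27981 \left(- \frac{4}{87415}\right) = - \frac{111924}{87415}$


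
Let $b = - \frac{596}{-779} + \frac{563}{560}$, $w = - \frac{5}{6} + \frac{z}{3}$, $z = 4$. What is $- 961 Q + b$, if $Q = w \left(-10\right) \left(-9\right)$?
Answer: $- \frac{18864426463}{436240} \approx -43243.0$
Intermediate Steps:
$w = \frac{1}{2}$ ($w = - \frac{5}{6} + \frac{4}{3} = \frac{1}{2} \approx 0.5$)
$b = \frac{772337}{436240}$ ($b = \left(-596\right) \left(- \frac{1}{779}\right) + 563 \cdot \frac{1}{560} = \frac{596}{779} + \frac{563}{560} = \frac{772337}{436240} \approx 1.7704$)
$Q = 45$ ($Q = \frac{1}{2} \left(-10\right) \left(-9\right) = \left(-5\right) \left(-9\right) = 45$)
$- 961 Q + b = \left(-961\right) 45 + \frac{772337}{436240} = -43245 + \frac{772337}{436240} = - \frac{18864426463}{436240}$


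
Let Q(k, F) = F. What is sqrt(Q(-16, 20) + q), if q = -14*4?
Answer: 6*I ≈ 6.0*I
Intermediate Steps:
q = -56
sqrt(Q(-16, 20) + q) = sqrt(20 - 56) = sqrt(-36) = 6*I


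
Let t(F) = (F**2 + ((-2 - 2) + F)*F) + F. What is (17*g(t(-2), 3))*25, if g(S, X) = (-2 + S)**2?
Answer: 61200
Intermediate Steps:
t(F) = F + F**2 + F*(-4 + F) (t(F) = (F**2 + (-4 + F)*F) + F = (F**2 + F*(-4 + F)) + F = F + F**2 + F*(-4 + F))
(17*g(t(-2), 3))*25 = (17*(-2 - 2*(-3 + 2*(-2)))**2)*25 = (17*(-2 - 2*(-3 - 4))**2)*25 = (17*(-2 - 2*(-7))**2)*25 = (17*(-2 + 14)**2)*25 = (17*12**2)*25 = (17*144)*25 = 2448*25 = 61200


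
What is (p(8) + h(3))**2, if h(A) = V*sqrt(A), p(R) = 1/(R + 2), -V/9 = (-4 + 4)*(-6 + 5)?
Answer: 1/100 ≈ 0.010000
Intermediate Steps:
V = 0 (V = -9*(-4 + 4)*(-6 + 5) = -0*(-1) = -9*0 = 0)
p(R) = 1/(2 + R)
h(A) = 0 (h(A) = 0*sqrt(A) = 0)
(p(8) + h(3))**2 = (1/(2 + 8) + 0)**2 = (1/10 + 0)**2 = (1/10)**2 = 1/100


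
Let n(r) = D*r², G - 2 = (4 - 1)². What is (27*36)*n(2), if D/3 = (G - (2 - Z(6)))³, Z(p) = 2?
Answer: 15524784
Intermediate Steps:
G = 11 (G = 2 + (4 - 1)² = 2 + 3² = 2 + 9 = 11)
D = 3993 (D = 3*(11 - (2 - 1*2))³ = 3*(11 - (2 - 2))³ = 3*(11 - 1*0)³ = 3*(11 + 0)³ = 3*11³ = 3*1331 = 3993)
n(r) = 3993*r²
(27*36)*n(2) = (27*36)*(3993*2²) = 972*(3993*4) = 972*15972 = 15524784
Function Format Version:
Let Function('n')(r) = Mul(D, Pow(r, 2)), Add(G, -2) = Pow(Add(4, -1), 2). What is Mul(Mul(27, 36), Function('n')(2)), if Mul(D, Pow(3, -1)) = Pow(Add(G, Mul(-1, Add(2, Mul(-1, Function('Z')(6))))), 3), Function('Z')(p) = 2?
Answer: 15524784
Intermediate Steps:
G = 11 (G = Add(2, Pow(Add(4, -1), 2)) = Add(2, Pow(3, 2)) = Add(2, 9) = 11)
D = 3993 (D = Mul(3, Pow(Add(11, Mul(-1, Add(2, Mul(-1, 2)))), 3)) = Mul(3, Pow(Add(11, Mul(-1, Add(2, -2))), 3)) = Mul(3, Pow(Add(11, Mul(-1, 0)), 3)) = Mul(3, Pow(Add(11, 0), 3)) = Mul(3, Pow(11, 3)) = Mul(3, 1331) = 3993)
Function('n')(r) = Mul(3993, Pow(r, 2))
Mul(Mul(27, 36), Function('n')(2)) = Mul(Mul(27, 36), Mul(3993, Pow(2, 2))) = Mul(972, Mul(3993, 4)) = Mul(972, 15972) = 15524784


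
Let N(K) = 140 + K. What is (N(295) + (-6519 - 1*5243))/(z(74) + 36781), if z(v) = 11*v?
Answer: -11327/37595 ≈ -0.30129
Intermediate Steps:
(N(295) + (-6519 - 1*5243))/(z(74) + 36781) = ((140 + 295) + (-6519 - 1*5243))/(11*74 + 36781) = (435 + (-6519 - 5243))/(814 + 36781) = (435 - 11762)/37595 = -11327*1/37595 = -11327/37595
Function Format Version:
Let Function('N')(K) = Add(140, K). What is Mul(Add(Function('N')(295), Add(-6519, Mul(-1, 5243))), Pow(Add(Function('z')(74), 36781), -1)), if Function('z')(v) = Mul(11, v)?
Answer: Rational(-11327, 37595) ≈ -0.30129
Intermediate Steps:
Mul(Add(Function('N')(295), Add(-6519, Mul(-1, 5243))), Pow(Add(Function('z')(74), 36781), -1)) = Mul(Add(Add(140, 295), Add(-6519, Mul(-1, 5243))), Pow(Add(Mul(11, 74), 36781), -1)) = Mul(Add(435, Add(-6519, -5243)), Pow(Add(814, 36781), -1)) = Mul(Add(435, -11762), Pow(37595, -1)) = Mul(-11327, Rational(1, 37595)) = Rational(-11327, 37595)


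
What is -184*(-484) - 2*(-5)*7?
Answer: 89126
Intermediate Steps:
-184*(-484) - 2*(-5)*7 = 89056 + 10*7 = 89056 + 70 = 89126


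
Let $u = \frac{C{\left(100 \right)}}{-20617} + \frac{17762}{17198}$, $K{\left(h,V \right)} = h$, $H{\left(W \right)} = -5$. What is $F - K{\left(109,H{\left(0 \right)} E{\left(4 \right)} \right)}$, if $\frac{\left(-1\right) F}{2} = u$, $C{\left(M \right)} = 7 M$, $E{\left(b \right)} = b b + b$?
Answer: $- \frac{19678289101}{177285583} \approx -111.0$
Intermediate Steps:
$E{\left(b \right)} = b + b^{2}$ ($E{\left(b \right)} = b^{2} + b = b + b^{2}$)
$u = \frac{177080277}{177285583}$ ($u = \frac{7 \cdot 100}{-20617} + \frac{17762}{17198} = 700 \left(- \frac{1}{20617}\right) + 17762 \cdot \frac{1}{17198} = - \frac{700}{20617} + \frac{8881}{8599} = \frac{177080277}{177285583} \approx 0.99884$)
$F = - \frac{354160554}{177285583}$ ($F = \left(-2\right) \frac{177080277}{177285583} = - \frac{354160554}{177285583} \approx -1.9977$)
$F - K{\left(109,H{\left(0 \right)} E{\left(4 \right)} \right)} = - \frac{354160554}{177285583} - 109 = - \frac{19678289101}{177285583}$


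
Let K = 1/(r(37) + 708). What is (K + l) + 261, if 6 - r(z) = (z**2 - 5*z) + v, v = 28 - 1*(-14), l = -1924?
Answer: -851457/512 ≈ -1663.0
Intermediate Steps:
v = 42 (v = 28 + 14 = 42)
r(z) = -36 - z**2 + 5*z (r(z) = 6 - ((z**2 - 5*z) + 42) = 6 - (42 + z**2 - 5*z) = 6 + (-42 - z**2 + 5*z) = -36 - z**2 + 5*z)
K = -1/512 (K = 1/((-36 - 1*37**2 + 5*37) + 708) = 1/((-36 - 1*1369 + 185) + 708) = 1/((-36 - 1369 + 185) + 708) = 1/(-1220 + 708) = 1/(-512) = -1/512 ≈ -0.0019531)
(K + l) + 261 = (-1/512 - 1924) + 261 = -985089/512 + 261 = -851457/512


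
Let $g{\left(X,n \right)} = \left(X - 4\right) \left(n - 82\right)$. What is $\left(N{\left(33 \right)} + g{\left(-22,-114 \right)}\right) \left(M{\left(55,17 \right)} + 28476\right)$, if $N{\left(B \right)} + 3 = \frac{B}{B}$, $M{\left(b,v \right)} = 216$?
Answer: $146157048$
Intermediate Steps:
$g{\left(X,n \right)} = \left(-82 + n\right) \left(-4 + X\right)$ ($g{\left(X,n \right)} = \left(-4 + X\right) \left(-82 + n\right) = \left(-82 + n\right) \left(-4 + X\right)$)
$N{\left(B \right)} = -2$ ($N{\left(B \right)} = -3 + \frac{B}{B} = -3 + 1 = -2$)
$\left(N{\left(33 \right)} + g{\left(-22,-114 \right)}\right) \left(M{\left(55,17 \right)} + 28476\right) = \left(-2 - -5096\right) \left(216 + 28476\right) = \left(-2 + \left(328 + 1804 + 456 + 2508\right)\right) 28692 = \left(-2 + 5096\right) 28692 = 5094 \cdot 28692 = 146157048$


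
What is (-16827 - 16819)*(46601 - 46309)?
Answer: -9824632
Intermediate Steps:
(-16827 - 16819)*(46601 - 46309) = -33646*292 = -9824632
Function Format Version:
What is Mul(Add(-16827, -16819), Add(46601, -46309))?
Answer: -9824632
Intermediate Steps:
Mul(Add(-16827, -16819), Add(46601, -46309)) = Mul(-33646, 292) = -9824632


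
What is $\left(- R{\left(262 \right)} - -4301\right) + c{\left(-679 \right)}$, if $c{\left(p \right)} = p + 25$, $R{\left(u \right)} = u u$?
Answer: $-64997$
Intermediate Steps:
$R{\left(u \right)} = u^{2}$
$c{\left(p \right)} = 25 + p$
$\left(- R{\left(262 \right)} - -4301\right) + c{\left(-679 \right)} = \left(- 262^{2} - -4301\right) + \left(25 - 679\right) = \left(\left(-1\right) 68644 + 4301\right) - 654 = \left(-68644 + 4301\right) - 654 = -64343 - 654 = -64997$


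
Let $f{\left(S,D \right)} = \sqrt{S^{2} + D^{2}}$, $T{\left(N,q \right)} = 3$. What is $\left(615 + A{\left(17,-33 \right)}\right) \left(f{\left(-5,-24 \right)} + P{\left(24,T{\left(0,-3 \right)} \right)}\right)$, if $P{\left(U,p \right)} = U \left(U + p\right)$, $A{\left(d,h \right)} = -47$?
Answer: $368064 + 568 \sqrt{601} \approx 3.8199 \cdot 10^{5}$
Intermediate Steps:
$f{\left(S,D \right)} = \sqrt{D^{2} + S^{2}}$
$\left(615 + A{\left(17,-33 \right)}\right) \left(f{\left(-5,-24 \right)} + P{\left(24,T{\left(0,-3 \right)} \right)}\right) = \left(615 - 47\right) \left(\sqrt{\left(-24\right)^{2} + \left(-5\right)^{2}} + 24 \left(24 + 3\right)\right) = 568 \left(\sqrt{576 + 25} + 24 \cdot 27\right) = 568 \left(\sqrt{601} + 648\right) = 568 \left(648 + \sqrt{601}\right) = 368064 + 568 \sqrt{601}$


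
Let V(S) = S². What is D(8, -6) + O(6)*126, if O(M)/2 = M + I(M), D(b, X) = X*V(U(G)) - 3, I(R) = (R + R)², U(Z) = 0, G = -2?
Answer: 37797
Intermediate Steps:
I(R) = 4*R² (I(R) = (2*R)² = 4*R²)
D(b, X) = -3 (D(b, X) = X*0² - 3 = X*0 - 3 = 0 - 3 = -3)
O(M) = 2*M + 8*M² (O(M) = 2*(M + 4*M²) = 2*M + 8*M²)
D(8, -6) + O(6)*126 = -3 + (2*6*(1 + 4*6))*126 = -3 + (2*6*(1 + 24))*126 = -3 + (2*6*25)*126 = -3 + 300*126 = -3 + 37800 = 37797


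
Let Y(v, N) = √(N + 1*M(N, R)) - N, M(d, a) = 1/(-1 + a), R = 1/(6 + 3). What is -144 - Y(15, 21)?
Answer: -123 - √318/4 ≈ -127.46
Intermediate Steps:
R = ⅑ (R = 1/9 = ⅑ ≈ 0.11111)
Y(v, N) = √(-9/8 + N) - N (Y(v, N) = √(N + 1/(-1 + ⅑)) - N = √(N + 1/(-8/9)) - N = √(N + 1*(-9/8)) - N = √(N - 9/8) - N = √(-9/8 + N) - N)
-144 - Y(15, 21) = -144 - (-1*21 + √(-18 + 16*21)/4) = -144 - (-21 + √(-18 + 336)/4) = -144 - (-21 + √318/4) = -144 + (21 - √318/4) = -123 - √318/4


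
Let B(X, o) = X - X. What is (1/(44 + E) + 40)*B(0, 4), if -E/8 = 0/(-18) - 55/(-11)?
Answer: 0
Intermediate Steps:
B(X, o) = 0
E = -40 (E = -8*(0/(-18) - 55/(-11)) = -8*(0*(-1/18) - 55*(-1/11)) = -8*(0 + 5) = -8*5 = -40)
(1/(44 + E) + 40)*B(0, 4) = (1/(44 - 40) + 40)*0 = (1/4 + 40)*0 = (161/4)*0 = 0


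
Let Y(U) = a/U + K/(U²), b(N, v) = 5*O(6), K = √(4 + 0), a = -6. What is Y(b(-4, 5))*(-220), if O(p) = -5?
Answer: -6688/125 ≈ -53.504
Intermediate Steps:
K = 2 (K = √4 = 2)
b(N, v) = -25 (b(N, v) = 5*(-5) = -25)
Y(U) = -6/U + 2/U² (Y(U) = -6/U + 2/(U²) = -6/U + 2/U²)
Y(b(-4, 5))*(-220) = (2*(1 - 3*(-25))/(-25)²)*(-220) = (2*(1/625)*(1 + 75))*(-220) = (2*(1/625)*76)*(-220) = (152/625)*(-220) = -6688/125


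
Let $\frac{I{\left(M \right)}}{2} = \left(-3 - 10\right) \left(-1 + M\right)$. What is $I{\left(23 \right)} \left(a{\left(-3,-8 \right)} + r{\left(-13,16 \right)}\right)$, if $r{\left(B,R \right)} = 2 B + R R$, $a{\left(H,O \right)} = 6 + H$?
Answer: $-133276$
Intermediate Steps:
$I{\left(M \right)} = 26 - 26 M$ ($I{\left(M \right)} = 2 \left(-3 - 10\right) \left(-1 + M\right) = 2 \left(- 13 \left(-1 + M\right)\right) = 2 \left(13 - 13 M\right) = 26 - 26 M$)
$r{\left(B,R \right)} = R^{2} + 2 B$ ($r{\left(B,R \right)} = 2 B + R^{2} = R^{2} + 2 B$)
$I{\left(23 \right)} \left(a{\left(-3,-8 \right)} + r{\left(-13,16 \right)}\right) = \left(26 - 598\right) \left(\left(6 - 3\right) + \left(16^{2} + 2 \left(-13\right)\right)\right) = \left(26 - 598\right) \left(3 + \left(256 - 26\right)\right) = - 572 \left(3 + 230\right) = \left(-572\right) 233 = -133276$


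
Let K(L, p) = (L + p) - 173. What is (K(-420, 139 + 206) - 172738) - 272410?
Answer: -445396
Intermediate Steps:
K(L, p) = -173 + L + p
(K(-420, 139 + 206) - 172738) - 272410 = ((-173 - 420 + (139 + 206)) - 172738) - 272410 = ((-173 - 420 + 345) - 172738) - 272410 = (-248 - 172738) - 272410 = -172986 - 272410 = -445396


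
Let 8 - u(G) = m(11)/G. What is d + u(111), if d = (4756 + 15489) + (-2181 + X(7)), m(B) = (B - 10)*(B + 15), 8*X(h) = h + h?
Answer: 8024641/444 ≈ 18074.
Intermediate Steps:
X(h) = h/4 (X(h) = (h + h)/8 = (2*h)/8 = h/4)
m(B) = (-10 + B)*(15 + B)
d = 72263/4 (d = (4756 + 15489) + (-2181 + (¼)*7) = 20245 + (-2181 + 7/4) = 20245 - 8717/4 = 72263/4 ≈ 18066.)
u(G) = 8 - 26/G (u(G) = 8 - (-150 + 11² + 5*11)/G = 8 - (-150 + 121 + 55)/G = 8 - 26/G)
d + u(111) = 72263/4 + (8 - 26/111) = 72263/4 + 862/111 = 8024641/444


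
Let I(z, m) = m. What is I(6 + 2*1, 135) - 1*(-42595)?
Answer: 42730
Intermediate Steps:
I(6 + 2*1, 135) - 1*(-42595) = 135 - 1*(-42595) = 135 + 42595 = 42730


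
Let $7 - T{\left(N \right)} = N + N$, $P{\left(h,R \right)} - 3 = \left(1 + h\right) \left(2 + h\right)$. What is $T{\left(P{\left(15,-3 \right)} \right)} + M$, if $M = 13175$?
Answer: $12632$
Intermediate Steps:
$P{\left(h,R \right)} = 3 + \left(1 + h\right) \left(2 + h\right)$
$T{\left(N \right)} = 7 - 2 N$ ($T{\left(N \right)} = 7 - \left(N + N\right) = 7 - 2 N$)
$T{\left(P{\left(15,-3 \right)} \right)} + M = \left(7 - 2 \left(5 + 15^{2} + 3 \cdot 15\right)\right) + 13175 = \left(7 - 2 \left(5 + 225 + 45\right)\right) + 13175 = \left(7 - 550\right) + 13175 = -543 + 13175 = 12632$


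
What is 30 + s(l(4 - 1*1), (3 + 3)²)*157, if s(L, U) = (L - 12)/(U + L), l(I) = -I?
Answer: -455/11 ≈ -41.364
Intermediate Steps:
s(L, U) = (-12 + L)/(L + U)
30 + s(l(4 - 1*1), (3 + 3)²)*157 = 30 + ((-12 - (4 - 1*1))/(-(4 - 1*1) + (3 + 3)²))*157 = 30 + ((-12 - (4 - 1))/(-(4 - 1) + 6²))*157 = 30 + ((-12 - 1*3)/(-1*3 + 36))*157 = 30 + ((-12 - 3)/(-3 + 36))*157 = 30 + (-15/33)*157 = 30 + ((1/33)*(-15))*157 = 30 - 5/11*157 = 30 - 785/11 = -455/11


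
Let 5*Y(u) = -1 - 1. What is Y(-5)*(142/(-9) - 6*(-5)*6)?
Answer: -2956/45 ≈ -65.689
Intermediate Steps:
Y(u) = -⅖ (Y(u) = (-1 - 1)/5 = (⅕)*(-2) = -⅖)
Y(-5)*(142/(-9) - 6*(-5)*6) = -2*(142/(-9) - 6*(-5)*6)/5 = -2*(142*(-⅑) - 2*(-15)*6)/5 = -2*(-142/9 + 30*6)/5 = -2*(-142/9 + 180)/5 = -⅖*1478/9 = -2956/45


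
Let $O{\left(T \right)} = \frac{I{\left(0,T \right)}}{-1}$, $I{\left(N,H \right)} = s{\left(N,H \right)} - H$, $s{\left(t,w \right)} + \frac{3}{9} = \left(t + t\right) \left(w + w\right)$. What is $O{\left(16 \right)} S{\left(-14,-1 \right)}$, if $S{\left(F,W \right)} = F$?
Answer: $- \frac{686}{3} \approx -228.67$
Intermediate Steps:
$s{\left(t,w \right)} = - \frac{1}{3} + 4 t w$ ($s{\left(t,w \right)} = - \frac{1}{3} + \left(t + t\right) \left(w + w\right) = - \frac{1}{3} + 2 t 2 w = - \frac{1}{3} + 4 t w$)
$I{\left(N,H \right)} = - \frac{1}{3} - H + 4 H N$ ($I{\left(N,H \right)} = \left(- \frac{1}{3} + 4 N H\right) - H = \left(- \frac{1}{3} + 4 H N\right) - H = - \frac{1}{3} - H + 4 H N$)
$O{\left(T \right)} = \frac{1}{3} + T$ ($O{\left(T \right)} = \frac{- \frac{1}{3} - T + 4 T 0}{-1} = \left(- \frac{1}{3} - T + 0\right) \left(-1\right) = \left(- \frac{1}{3} - T\right) \left(-1\right) = \frac{1}{3} + T$)
$O{\left(16 \right)} S{\left(-14,-1 \right)} = \left(\frac{1}{3} + 16\right) \left(-14\right) = \frac{49}{3} \left(-14\right) = - \frac{686}{3}$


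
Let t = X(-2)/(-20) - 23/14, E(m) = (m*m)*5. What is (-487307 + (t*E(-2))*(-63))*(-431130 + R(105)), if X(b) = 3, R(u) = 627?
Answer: 208814619144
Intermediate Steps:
E(m) = 5*m**2 (E(m) = m**2*5 = 5*m**2)
t = -251/140 (t = 3/(-20) - 23/14 = 3*(-1/20) - 23*1/14 = -3/20 - 23/14 = -251/140 ≈ -1.7929)
(-487307 + (t*E(-2))*(-63))*(-431130 + R(105)) = (-487307 - 251*(-2)**2/28*(-63))*(-431130 + 627) = (-487307 - 251*4/28*(-63))*(-430503) = (-487307 - 251/140*20*(-63))*(-430503) = (-487307 - 251/7*(-63))*(-430503) = (-487307 + 2259)*(-430503) = -485048*(-430503) = 208814619144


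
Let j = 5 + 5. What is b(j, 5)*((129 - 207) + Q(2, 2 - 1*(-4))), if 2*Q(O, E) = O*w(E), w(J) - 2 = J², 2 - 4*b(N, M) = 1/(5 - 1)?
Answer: -35/2 ≈ -17.500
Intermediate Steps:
j = 10
b(N, M) = 7/16 (b(N, M) = ½ - 1/(4*(5 - 1)) = ½ - ¼/4 = ½ - ¼*¼ = ½ - 1/16 = 7/16)
w(J) = 2 + J²
Q(O, E) = O*(2 + E²)/2 (Q(O, E) = (O*(2 + E²))/2 = O*(2 + E²)/2)
b(j, 5)*((129 - 207) + Q(2, 2 - 1*(-4))) = 7*((129 - 207) + (½)*2*(2 + (2 - 1*(-4))²))/16 = 7*(-78 + (½)*2*(2 + (2 + 4)²))/16 = 7*(-78 + (½)*2*(2 + 6²))/16 = 7*(-78 + (½)*2*(2 + 36))/16 = 7*(-78 + (½)*2*38)/16 = 7*(-78 + 38)/16 = (7/16)*(-40) = -35/2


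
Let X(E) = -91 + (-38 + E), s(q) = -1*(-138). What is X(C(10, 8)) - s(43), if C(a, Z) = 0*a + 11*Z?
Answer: -179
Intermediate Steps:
C(a, Z) = 11*Z (C(a, Z) = 0 + 11*Z = 11*Z)
s(q) = 138
X(E) = -129 + E
X(C(10, 8)) - s(43) = (-129 + 11*8) - 1*138 = (-129 + 88) - 138 = -41 - 138 = -179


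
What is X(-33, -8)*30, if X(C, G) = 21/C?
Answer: -210/11 ≈ -19.091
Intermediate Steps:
X(-33, -8)*30 = (21/(-33))*30 = (21*(-1/33))*30 = -7/11*30 = -210/11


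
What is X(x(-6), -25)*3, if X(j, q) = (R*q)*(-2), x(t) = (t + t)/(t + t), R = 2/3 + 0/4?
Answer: 100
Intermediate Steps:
R = ⅔ (R = 2*(⅓) + 0*(¼) = ⅔ + 0 = ⅔ ≈ 0.66667)
x(t) = 1 (x(t) = (2*t)/((2*t)) = (2*t)*(1/(2*t)) = 1)
X(j, q) = -4*q/3 (X(j, q) = (2*q/3)*(-2) = -4*q/3)
X(x(-6), -25)*3 = -4/3*(-25)*3 = (100/3)*3 = 100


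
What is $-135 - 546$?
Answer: $-681$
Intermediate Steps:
$-135 - 546 = -681$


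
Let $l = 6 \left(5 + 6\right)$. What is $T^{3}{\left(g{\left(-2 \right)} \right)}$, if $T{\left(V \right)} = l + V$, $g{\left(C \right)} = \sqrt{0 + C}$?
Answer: $\left(66 + i \sqrt{2}\right)^{3} \approx 2.871 \cdot 10^{5} + 18478.0 i$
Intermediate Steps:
$g{\left(C \right)} = \sqrt{C}$
$l = 66$ ($l = 6 \cdot 11 = 66$)
$T{\left(V \right)} = 66 + V$
$T^{3}{\left(g{\left(-2 \right)} \right)} = \left(66 + \sqrt{-2}\right)^{3} = \left(66 + i \sqrt{2}\right)^{3}$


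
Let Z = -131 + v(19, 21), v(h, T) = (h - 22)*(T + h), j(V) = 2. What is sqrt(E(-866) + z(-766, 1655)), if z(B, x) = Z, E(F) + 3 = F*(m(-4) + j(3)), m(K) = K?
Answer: sqrt(1478) ≈ 38.445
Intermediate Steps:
v(h, T) = (-22 + h)*(T + h)
E(F) = -3 - 2*F (E(F) = -3 + F*(-4 + 2) = -3 + F*(-2) = -3 - 2*F)
Z = -251 (Z = -131 + (19**2 - 22*21 - 22*19 + 21*19) = -131 + (361 - 462 - 418 + 399) = -131 - 120 = -251)
z(B, x) = -251
sqrt(E(-866) + z(-766, 1655)) = sqrt((-3 - 2*(-866)) - 251) = sqrt((-3 + 1732) - 251) = sqrt(1729 - 251) = sqrt(1478)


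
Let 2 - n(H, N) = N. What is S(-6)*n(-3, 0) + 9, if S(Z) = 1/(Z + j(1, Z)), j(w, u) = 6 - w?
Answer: 7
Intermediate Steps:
n(H, N) = 2 - N
S(Z) = 1/(5 + Z) (S(Z) = 1/(Z + (6 - 1*1)) = 1/(Z + (6 - 1)) = 1/(Z + 5) = 1/(5 + Z))
S(-6)*n(-3, 0) + 9 = (2 - 1*0)/(5 - 6) + 9 = (2 + 0)/(-1) + 9 = -1*2 + 9 = -2 + 9 = 7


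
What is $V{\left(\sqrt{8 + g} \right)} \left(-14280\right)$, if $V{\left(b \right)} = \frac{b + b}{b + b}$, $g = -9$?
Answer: $-14280$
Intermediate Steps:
$V{\left(b \right)} = 1$ ($V{\left(b \right)} = \frac{2 b}{2 b} = 2 b \frac{1}{2 b} = 1$)
$V{\left(\sqrt{8 + g} \right)} \left(-14280\right) = 1 \left(-14280\right) = -14280$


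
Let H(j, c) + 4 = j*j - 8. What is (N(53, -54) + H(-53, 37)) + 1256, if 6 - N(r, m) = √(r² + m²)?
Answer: 4059 - 5*√229 ≈ 3983.3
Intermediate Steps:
N(r, m) = 6 - √(m² + r²) (N(r, m) = 6 - √(r² + m²) = 6 - √(m² + r²))
H(j, c) = -12 + j² (H(j, c) = -4 + (j*j - 8) = -4 + (j² - 8) = -4 + (-8 + j²) = -12 + j²)
(N(53, -54) + H(-53, 37)) + 1256 = ((6 - √((-54)² + 53²)) + (-12 + (-53)²)) + 1256 = ((6 - √(2916 + 2809)) + (-12 + 2809)) + 1256 = ((6 - √5725) + 2797) + 1256 = ((6 - 5*√229) + 2797) + 1256 = (2803 - 5*√229) + 1256 = 4059 - 5*√229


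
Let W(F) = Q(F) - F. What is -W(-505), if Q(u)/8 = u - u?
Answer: -505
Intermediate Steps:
Q(u) = 0 (Q(u) = 8*(u - u) = 8*0 = 0)
W(F) = -F (W(F) = 0 - F = -F)
-W(-505) = -(-1)*(-505) = -1*505 = -505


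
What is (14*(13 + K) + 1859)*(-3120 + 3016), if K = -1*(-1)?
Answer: -213720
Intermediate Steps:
K = 1
(14*(13 + K) + 1859)*(-3120 + 3016) = (14*(13 + 1) + 1859)*(-3120 + 3016) = (14*14 + 1859)*(-104) = (196 + 1859)*(-104) = 2055*(-104) = -213720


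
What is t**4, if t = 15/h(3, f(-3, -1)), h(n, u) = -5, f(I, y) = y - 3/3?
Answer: 81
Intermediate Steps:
f(I, y) = -1 + y (f(I, y) = y - 3/3 = y - 1*1 = y - 1 = -1 + y)
t = -3 (t = 15/(-5) = 15*(-1/5) = -3)
t**4 = (-3)**4 = 81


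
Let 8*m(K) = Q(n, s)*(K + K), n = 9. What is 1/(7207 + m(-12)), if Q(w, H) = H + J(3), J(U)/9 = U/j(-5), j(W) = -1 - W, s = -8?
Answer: 4/28843 ≈ 0.00013868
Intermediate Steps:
J(U) = 9*U/4 (J(U) = 9*(U/(-1 - 1*(-5))) = 9*(U/(-1 + 5)) = 9*(U/4) = 9*U/4)
Q(w, H) = 27/4 + H (Q(w, H) = H + (9/4)*3 = H + 27/4 = 27/4 + H)
m(K) = -5*K/16 (m(K) = ((27/4 - 8)*(K + K))/8 = (-5*K/2)/8 = -5*K/16)
1/(7207 + m(-12)) = 1/(7207 - 5/16*(-12)) = 1/(7207 + 15/4) = 1/(28843/4) = 4/28843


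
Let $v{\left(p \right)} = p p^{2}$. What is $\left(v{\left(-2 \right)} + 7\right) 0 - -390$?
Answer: $390$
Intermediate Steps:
$v{\left(p \right)} = p^{3}$
$\left(v{\left(-2 \right)} + 7\right) 0 - -390 = \left(\left(-2\right)^{3} + 7\right) 0 - -390 = \left(-8 + 7\right) 0 + 390 = \left(-1\right) 0 + 390 = 0 + 390 = 390$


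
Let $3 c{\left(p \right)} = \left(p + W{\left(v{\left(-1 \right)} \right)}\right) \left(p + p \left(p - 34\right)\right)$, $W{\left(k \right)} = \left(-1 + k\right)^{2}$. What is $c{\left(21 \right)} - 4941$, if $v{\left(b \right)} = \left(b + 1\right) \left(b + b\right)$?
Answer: $-6789$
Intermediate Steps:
$v{\left(b \right)} = 2 b \left(1 + b\right)$ ($v{\left(b \right)} = \left(1 + b\right) 2 b = 2 b \left(1 + b\right)$)
$c{\left(p \right)} = \frac{\left(1 + p\right) \left(p + p \left(-34 + p\right)\right)}{3}$ ($c{\left(p \right)} = \frac{\left(p + \left(-1 + 2 \left(-1\right) \left(1 - 1\right)\right)^{2}\right) \left(p + p \left(p - 34\right)\right)}{3} = \frac{\left(p + \left(-1 + 2 \left(-1\right) 0\right)^{2}\right) \left(p + p \left(-34 + p\right)\right)}{3} = \frac{\left(p + \left(-1 + 0\right)^{2}\right) \left(p + p \left(-34 + p\right)\right)}{3} = \frac{\left(p + \left(-1\right)^{2}\right) \left(p + p \left(-34 + p\right)\right)}{3} = \frac{\left(p + 1\right) \left(p + p \left(-34 + p\right)\right)}{3} = \frac{\left(1 + p\right) \left(p + p \left(-34 + p\right)\right)}{3}$)
$c{\left(21 \right)} - 4941 = \frac{1}{3} \cdot 21 \left(-33 + 21^{2} - 672\right) - 4941 = \frac{1}{3} \cdot 21 \left(-33 + 441 - 672\right) - 4941 = \frac{1}{3} \cdot 21 \left(-264\right) - 4941 = -1848 - 4941 = -6789$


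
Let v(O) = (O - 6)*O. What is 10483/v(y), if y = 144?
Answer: 10483/19872 ≈ 0.52753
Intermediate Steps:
v(O) = O*(-6 + O) (v(O) = (-6 + O)*O = O*(-6 + O))
10483/v(y) = 10483/((144*(-6 + 144))) = 10483/((144*138)) = 10483/19872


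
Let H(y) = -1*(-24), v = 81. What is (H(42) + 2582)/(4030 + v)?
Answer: 2606/4111 ≈ 0.63391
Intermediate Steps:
H(y) = 24
(H(42) + 2582)/(4030 + v) = (24 + 2582)/(4030 + 81) = 2606/4111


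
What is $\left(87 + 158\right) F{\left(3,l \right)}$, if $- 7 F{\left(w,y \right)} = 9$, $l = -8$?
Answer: $-315$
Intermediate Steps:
$F{\left(w,y \right)} = - \frac{9}{7}$ ($F{\left(w,y \right)} = \left(- \frac{1}{7}\right) 9 = - \frac{9}{7}$)
$\left(87 + 158\right) F{\left(3,l \right)} = \left(87 + 158\right) \left(- \frac{9}{7}\right) = 245 \left(- \frac{9}{7}\right) = -315$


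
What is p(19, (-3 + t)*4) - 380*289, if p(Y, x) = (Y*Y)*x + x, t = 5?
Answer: -106924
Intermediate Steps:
p(Y, x) = x + x*Y² (p(Y, x) = Y²*x + x = x*Y² + x = x + x*Y²)
p(19, (-3 + t)*4) - 380*289 = ((-3 + 5)*4)*(1 + 19²) - 380*289 = (2*4)*(1 + 361) - 109820 = 8*362 - 109820 = 2896 - 109820 = -106924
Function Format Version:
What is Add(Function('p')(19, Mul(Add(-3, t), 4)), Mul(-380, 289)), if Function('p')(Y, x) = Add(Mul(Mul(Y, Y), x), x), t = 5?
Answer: -106924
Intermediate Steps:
Function('p')(Y, x) = Add(x, Mul(x, Pow(Y, 2))) (Function('p')(Y, x) = Add(Mul(Pow(Y, 2), x), x) = Add(Mul(x, Pow(Y, 2)), x) = Add(x, Mul(x, Pow(Y, 2))))
Add(Function('p')(19, Mul(Add(-3, t), 4)), Mul(-380, 289)) = Add(Mul(Mul(Add(-3, 5), 4), Add(1, Pow(19, 2))), Mul(-380, 289)) = Add(Mul(Mul(2, 4), Add(1, 361)), -109820) = Add(Mul(8, 362), -109820) = Add(2896, -109820) = -106924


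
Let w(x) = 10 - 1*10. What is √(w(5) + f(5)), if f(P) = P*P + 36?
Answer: √61 ≈ 7.8102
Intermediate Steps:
w(x) = 0 (w(x) = 10 - 10 = 0)
f(P) = 36 + P² (f(P) = P² + 36 = 36 + P²)
√(w(5) + f(5)) = √(0 + (36 + 5²)) = √(0 + (36 + 25)) = √(0 + 61) = √61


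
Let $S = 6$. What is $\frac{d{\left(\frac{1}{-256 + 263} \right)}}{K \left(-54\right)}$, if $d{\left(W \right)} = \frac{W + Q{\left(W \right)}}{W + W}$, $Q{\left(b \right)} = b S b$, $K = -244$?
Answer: $\frac{13}{184464} \approx 7.0474 \cdot 10^{-5}$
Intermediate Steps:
$Q{\left(b \right)} = 6 b^{2}$ ($Q{\left(b \right)} = b 6 b = 6 b b = 6 b^{2}$)
$d{\left(W \right)} = \frac{W + 6 W^{2}}{2 W}$ ($d{\left(W \right)} = \frac{W + 6 W^{2}}{W + W} = \frac{W + 6 W^{2}}{2 W}$)
$\frac{d{\left(\frac{1}{-256 + 263} \right)}}{K \left(-54\right)} = \frac{\frac{1}{2} + \frac{3}{-256 + 263}}{\left(-244\right) \left(-54\right)} = \frac{\frac{1}{2} + \frac{3}{7}}{13176} = \left(\frac{1}{2} + 3 \cdot \frac{1}{7}\right) \frac{1}{13176} = \left(\frac{1}{2} + \frac{3}{7}\right) \frac{1}{13176} = \frac{13}{14} \cdot \frac{1}{13176} = \frac{13}{184464}$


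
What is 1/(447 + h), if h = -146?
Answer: 1/301 ≈ 0.0033223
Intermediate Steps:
1/(447 + h) = 1/(447 - 146) = 1/301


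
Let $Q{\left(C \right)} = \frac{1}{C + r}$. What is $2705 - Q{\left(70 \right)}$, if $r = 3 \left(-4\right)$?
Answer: $\frac{156889}{58} \approx 2705.0$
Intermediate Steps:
$r = -12$
$Q{\left(C \right)} = \frac{1}{-12 + C}$ ($Q{\left(C \right)} = \frac{1}{C - 12} = \frac{1}{-12 + C}$)
$2705 - Q{\left(70 \right)} = 2705 - \frac{1}{-12 + 70} = 2705 - \frac{1}{58} = \frac{156889}{58}$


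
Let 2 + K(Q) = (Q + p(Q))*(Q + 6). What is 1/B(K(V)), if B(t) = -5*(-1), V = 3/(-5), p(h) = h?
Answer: ⅕ ≈ 0.20000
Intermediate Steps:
V = -⅗ (V = 3*(-⅕) = -⅗ ≈ -0.60000)
K(Q) = -2 + 2*Q*(6 + Q) (K(Q) = -2 + (Q + Q)*(Q + 6) = -2 + (2*Q)*(6 + Q) = -2 + 2*Q*(6 + Q))
B(t) = 5
1/B(K(V)) = 1/5 = ⅕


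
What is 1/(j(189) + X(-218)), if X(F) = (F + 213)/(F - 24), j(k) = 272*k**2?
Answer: 242/2351299109 ≈ 1.0292e-7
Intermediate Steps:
X(F) = (213 + F)/(-24 + F)
1/(j(189) + X(-218)) = 1/(272*189**2 + (213 - 218)/(-24 - 218)) = 1/(272*35721 - 5/(-242)) = 1/(9716112 - 1/242*(-5)) = 1/(9716112 + 5/242) = 1/(2351299109/242) = 242/2351299109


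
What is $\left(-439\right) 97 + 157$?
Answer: $-42426$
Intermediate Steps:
$\left(-439\right) 97 + 157 = -42583 + 157 = -42426$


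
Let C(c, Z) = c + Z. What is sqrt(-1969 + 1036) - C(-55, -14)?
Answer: 69 + I*sqrt(933) ≈ 69.0 + 30.545*I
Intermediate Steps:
C(c, Z) = Z + c
sqrt(-1969 + 1036) - C(-55, -14) = sqrt(-1969 + 1036) - (-14 - 55) = sqrt(-933) - 1*(-69) = I*sqrt(933) + 69 = 69 + I*sqrt(933)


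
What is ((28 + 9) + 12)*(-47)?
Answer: -2303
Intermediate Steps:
((28 + 9) + 12)*(-47) = (37 + 12)*(-47) = 49*(-47) = -2303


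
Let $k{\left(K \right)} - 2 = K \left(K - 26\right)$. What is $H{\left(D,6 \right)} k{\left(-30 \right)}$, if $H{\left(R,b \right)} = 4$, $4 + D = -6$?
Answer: $6728$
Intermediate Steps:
$D = -10$ ($D = -4 - 6 = -10$)
$k{\left(K \right)} = 2 + K \left(-26 + K\right)$ ($k{\left(K \right)} = 2 + K \left(K - 26\right) = 2 + K \left(-26 + K\right)$)
$H{\left(D,6 \right)} k{\left(-30 \right)} = 4 \left(2 + \left(-30\right)^{2} - -780\right) = 4 \left(2 + 900 + 780\right) = 4 \cdot 1682 = 6728$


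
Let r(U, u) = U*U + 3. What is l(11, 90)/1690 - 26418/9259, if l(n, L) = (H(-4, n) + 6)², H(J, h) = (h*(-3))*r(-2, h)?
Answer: 84818091/3129542 ≈ 27.102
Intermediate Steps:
r(U, u) = 3 + U² (r(U, u) = U² + 3 = 3 + U²)
H(J, h) = -21*h (H(J, h) = (h*(-3))*(3 + (-2)²) = (-3*h)*(3 + 4) = -3*h*7 = -21*h)
l(n, L) = (6 - 21*n)² (l(n, L) = (-21*n + 6)² = (6 - 21*n)²)
l(11, 90)/1690 - 26418/9259 = (9*(-2 + 7*11)²)/1690 - 26418/9259 = (9*(-2 + 77)²)*(1/1690) - 26418*1/9259 = (9*75²)*(1/1690) - 26418/9259 = (9*5625)*(1/1690) - 26418/9259 = 50625*(1/1690) - 26418/9259 = 10125/338 - 26418/9259 = 84818091/3129542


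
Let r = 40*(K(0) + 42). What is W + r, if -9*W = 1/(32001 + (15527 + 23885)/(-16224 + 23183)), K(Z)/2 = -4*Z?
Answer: 3367743682561/2004609339 ≈ 1680.0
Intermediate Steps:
K(Z) = -8*Z (K(Z) = 2*(-4*Z) = -8*Z)
W = -6959/2004609339 (W = -1/(9*(32001 + (15527 + 23885)/(-16224 + 23183))) = -1/(9*(32001 + 39412/6959)) = -1/(9*222734371/6959) = -⅑*6959/222734371 = -6959/2004609339 ≈ -3.4715e-6)
r = 1680 (r = 40*(-8*0 + 42) = 40*(0 + 42) = 40*42 = 1680)
W + r = -6959/2004609339 + 1680 = 3367743682561/2004609339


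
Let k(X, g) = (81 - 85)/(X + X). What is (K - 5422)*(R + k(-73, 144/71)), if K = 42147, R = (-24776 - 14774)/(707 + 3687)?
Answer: -4065686325/12337 ≈ -3.2955e+5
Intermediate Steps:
k(X, g) = -2/X (k(X, g) = -4*1/(2*X) = -2/X)
R = -19775/2197 (R = -39550/4394 = -39550*1/4394 = -19775/2197 ≈ -9.0009)
(K - 5422)*(R + k(-73, 144/71)) = (42147 - 5422)*(-19775/2197 - 2/(-73)) = 36725*(-19775/2197 - 2*(-1/73)) = 36725*(-19775/2197 + 2/73) = 36725*(-1439181/160381) = -4065686325/12337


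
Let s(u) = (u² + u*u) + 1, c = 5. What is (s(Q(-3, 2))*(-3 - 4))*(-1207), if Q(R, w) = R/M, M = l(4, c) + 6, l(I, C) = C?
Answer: 1174411/121 ≈ 9705.9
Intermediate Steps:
M = 11 (M = 5 + 6 = 11)
Q(R, w) = R/11
s(u) = 1 + 2*u² (s(u) = (u² + u²) + 1 = 2*u² + 1 = 1 + 2*u²)
(s(Q(-3, 2))*(-3 - 4))*(-1207) = ((1 + 2*((1/11)*(-3))²)*(-3 - 4))*(-1207) = ((1 + 2*(-3/11)²)*(-7))*(-1207) = ((1 + 2*(9/121))*(-7))*(-1207) = ((1 + 18/121)*(-7))*(-1207) = ((139/121)*(-7))*(-1207) = -973/121*(-1207) = 1174411/121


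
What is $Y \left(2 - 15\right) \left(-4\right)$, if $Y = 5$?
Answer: $260$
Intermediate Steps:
$Y \left(2 - 15\right) \left(-4\right) = 5 \left(2 - 15\right) \left(-4\right) = 5 \left(-13\right) \left(-4\right) = \left(-65\right) \left(-4\right) = 260$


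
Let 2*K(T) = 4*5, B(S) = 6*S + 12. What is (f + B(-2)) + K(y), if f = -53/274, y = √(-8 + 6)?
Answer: 2687/274 ≈ 9.8066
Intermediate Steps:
B(S) = 12 + 6*S
y = I*√2 (y = √(-2) = I*√2 ≈ 1.4142*I)
K(T) = 10 (K(T) = (4*5)/2 = (½)*20 = 10)
f = -53/274 (f = -53*1/274 = -53/274 ≈ -0.19343)
(f + B(-2)) + K(y) = (-53/274 + (12 + 6*(-2))) + 10 = (-53/274 + (12 - 12)) + 10 = (-53/274 + 0) + 10 = -53/274 + 10 = 2687/274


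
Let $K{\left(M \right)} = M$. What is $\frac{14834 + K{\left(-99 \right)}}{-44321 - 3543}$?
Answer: $- \frac{14735}{47864} \approx -0.30785$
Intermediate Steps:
$\frac{14834 + K{\left(-99 \right)}}{-44321 - 3543} = \frac{14834 - 99}{-44321 - 3543} = \frac{14735}{-47864} = 14735 \left(- \frac{1}{47864}\right) = - \frac{14735}{47864}$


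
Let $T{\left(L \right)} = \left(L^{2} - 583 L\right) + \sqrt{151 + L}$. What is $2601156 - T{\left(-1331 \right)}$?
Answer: $53622 - 2 i \sqrt{295} \approx 53622.0 - 34.351 i$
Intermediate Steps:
$T{\left(L \right)} = L^{2} + \sqrt{151 + L} - 583 L$
$2601156 - T{\left(-1331 \right)} = 2601156 - \left(\left(-1331\right)^{2} + \sqrt{151 - 1331} - -775973\right) = 2601156 - \left(1771561 + \sqrt{-1180} + 775973\right) = 2601156 - \left(1771561 + 2 i \sqrt{295} + 775973\right) = 2601156 - \left(2547534 + 2 i \sqrt{295}\right) = 53622 - 2 i \sqrt{295}$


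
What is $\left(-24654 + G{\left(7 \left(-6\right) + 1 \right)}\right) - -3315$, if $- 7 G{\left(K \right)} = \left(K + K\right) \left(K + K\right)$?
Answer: $- \frac{156097}{7} \approx -22300.0$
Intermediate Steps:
$G{\left(K \right)} = - \frac{4 K^{2}}{7}$ ($G{\left(K \right)} = - \frac{\left(K + K\right) \left(K + K\right)}{7} = - \frac{2 K 2 K}{7} = - \frac{4 K^{2}}{7}$)
$\left(-24654 + G{\left(7 \left(-6\right) + 1 \right)}\right) - -3315 = \left(-24654 - \frac{4 \left(7 \left(-6\right) + 1\right)^{2}}{7}\right) - -3315 = \left(-24654 - \frac{4 \left(-42 + 1\right)^{2}}{7}\right) + \left(-10519 + 13834\right) = \left(-24654 - \frac{4 \left(-41\right)^{2}}{7}\right) + 3315 = \left(-24654 - \frac{6724}{7}\right) + 3315 = - \frac{179302}{7} + 3315 = - \frac{156097}{7}$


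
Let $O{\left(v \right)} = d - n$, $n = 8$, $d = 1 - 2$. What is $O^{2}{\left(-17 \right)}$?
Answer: $81$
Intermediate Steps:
$d = -1$
$O{\left(v \right)} = -9$ ($O{\left(v \right)} = -1 - 8 = -9$)
$O^{2}{\left(-17 \right)} = \left(-9\right)^{2} = 81$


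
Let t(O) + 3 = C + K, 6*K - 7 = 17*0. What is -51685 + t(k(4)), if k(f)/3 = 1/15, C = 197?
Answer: -308939/6 ≈ -51490.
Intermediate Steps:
K = 7/6 (K = 7/6 + (17*0)/6 = 7/6 + (1/6)*0 = 7/6 + 0 = 7/6 ≈ 1.1667)
k(f) = 1/5 (k(f) = 3/15 = 3*(1/15) = 1/5)
t(O) = 1171/6 (t(O) = -3 + (197 + 7/6) = -3 + 1189/6 = 1171/6)
-51685 + t(k(4)) = -51685 + 1171/6 = -308939/6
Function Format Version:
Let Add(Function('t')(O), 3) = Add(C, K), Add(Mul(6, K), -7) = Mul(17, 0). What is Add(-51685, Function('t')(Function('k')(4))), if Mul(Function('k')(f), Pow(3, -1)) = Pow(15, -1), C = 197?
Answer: Rational(-308939, 6) ≈ -51490.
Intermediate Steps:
K = Rational(7, 6) (K = Add(Rational(7, 6), Mul(Rational(1, 6), Mul(17, 0))) = Add(Rational(7, 6), Mul(Rational(1, 6), 0)) = Add(Rational(7, 6), 0) = Rational(7, 6) ≈ 1.1667)
Function('k')(f) = Rational(1, 5) (Function('k')(f) = Mul(3, Pow(15, -1)) = Mul(3, Rational(1, 15)) = Rational(1, 5))
Function('t')(O) = Rational(1171, 6) (Function('t')(O) = Add(-3, Add(197, Rational(7, 6))) = Add(-3, Rational(1189, 6)) = Rational(1171, 6))
Add(-51685, Function('t')(Function('k')(4))) = Add(-51685, Rational(1171, 6)) = Rational(-308939, 6)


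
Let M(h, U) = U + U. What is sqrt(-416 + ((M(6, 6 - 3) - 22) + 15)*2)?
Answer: I*sqrt(418) ≈ 20.445*I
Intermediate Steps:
M(h, U) = 2*U
sqrt(-416 + ((M(6, 6 - 3) - 22) + 15)*2) = sqrt(-416 + ((2*(6 - 3) - 22) + 15)*2) = sqrt(-416 + ((2*3 - 22) + 15)*2) = sqrt(-416 + ((6 - 22) + 15)*2) = sqrt(-416 + (-16 + 15)*2) = sqrt(-416 - 1*2) = sqrt(-416 - 2) = sqrt(-418) = I*sqrt(418)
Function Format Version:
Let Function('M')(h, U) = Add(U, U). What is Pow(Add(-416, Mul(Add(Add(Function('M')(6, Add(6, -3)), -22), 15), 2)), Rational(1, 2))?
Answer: Mul(I, Pow(418, Rational(1, 2))) ≈ Mul(20.445, I)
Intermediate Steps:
Function('M')(h, U) = Mul(2, U)
Pow(Add(-416, Mul(Add(Add(Function('M')(6, Add(6, -3)), -22), 15), 2)), Rational(1, 2)) = Pow(Add(-416, Mul(Add(Add(Mul(2, Add(6, -3)), -22), 15), 2)), Rational(1, 2)) = Pow(Add(-416, Mul(Add(Add(Mul(2, 3), -22), 15), 2)), Rational(1, 2)) = Pow(Add(-416, Mul(Add(Add(6, -22), 15), 2)), Rational(1, 2)) = Pow(Add(-416, Mul(Add(-16, 15), 2)), Rational(1, 2)) = Pow(Add(-416, Mul(-1, 2)), Rational(1, 2)) = Pow(Add(-416, -2), Rational(1, 2)) = Pow(-418, Rational(1, 2)) = Mul(I, Pow(418, Rational(1, 2)))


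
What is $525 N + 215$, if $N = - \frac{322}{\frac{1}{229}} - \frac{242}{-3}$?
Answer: $-38669885$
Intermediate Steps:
$N = - \frac{220972}{3}$ ($N = - 322 \frac{1}{\frac{1}{229}} - - \frac{242}{3} = \left(-322\right) 229 + \frac{242}{3} = -73738 + \frac{242}{3} = - \frac{220972}{3} \approx -73657.0$)
$525 N + 215 = 525 \left(- \frac{220972}{3}\right) + 215 = -38670100 + 215 = -38669885$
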